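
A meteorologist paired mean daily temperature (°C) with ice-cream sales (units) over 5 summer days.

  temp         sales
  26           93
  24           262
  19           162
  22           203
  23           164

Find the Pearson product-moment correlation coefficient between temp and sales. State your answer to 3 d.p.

n = 5, Σx = 114, Σy = 884, Σx² = 2626, Σy² = 171642, Σxy = 20022
nΣxy − ΣxΣy = 100110 − 100776 = -666
nΣx² − (Σx)² = 13130 − 12996 = 134; nΣy² − (Σy)² = 858210 − 781456 = 76754
r = -666 / √(134 × 76754) = -666 / 3207.0292 ≈ -0.208

-0.208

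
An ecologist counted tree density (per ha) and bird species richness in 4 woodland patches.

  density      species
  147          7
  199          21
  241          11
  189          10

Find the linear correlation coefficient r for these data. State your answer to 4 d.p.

0.3454

n = 4, Σx = 776, Σy = 49, Σx² = 155012, Σy² = 711, Σxy = 9749
nΣxy − ΣxΣy = 38996 − 38024 = 972
nΣx² − (Σx)² = 620048 − 602176 = 17872; nΣy² − (Σy)² = 2844 − 2401 = 443
r = 972 / √(17872 × 443) = 972 / 2813.7690 ≈ 0.3454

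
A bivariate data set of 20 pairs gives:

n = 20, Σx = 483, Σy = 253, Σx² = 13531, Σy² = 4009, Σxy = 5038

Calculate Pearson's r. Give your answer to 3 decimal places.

-0.873

r = (nΣxy − ΣxΣy) / √[(nΣx² − (Σx)²)(nΣy² − (Σy)²)]
Numerator: 20×5038 − 483×253 = -21439
Denominator: √[(270620 − 233289)(80180 − 64009)] = √[37331 × 16171] = 24569.8922
r = -21439 / 24569.8922 ≈ -0.873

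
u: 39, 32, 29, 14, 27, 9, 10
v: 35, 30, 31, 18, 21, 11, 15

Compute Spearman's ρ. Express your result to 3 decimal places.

0.964

Rank u: 7, 6, 5, 3, 4, 1, 2
Rank v: 7, 5, 6, 3, 4, 1, 2
d = rank(u) − rank(v): 0, 1, -1, 0, 0, 0, 0; Σd² = 2
ρ = 1 − 6Σd² / [n(n²−1)] = 1 − 6×2 / (7×48) = 1 − 12/336 ≈ 0.964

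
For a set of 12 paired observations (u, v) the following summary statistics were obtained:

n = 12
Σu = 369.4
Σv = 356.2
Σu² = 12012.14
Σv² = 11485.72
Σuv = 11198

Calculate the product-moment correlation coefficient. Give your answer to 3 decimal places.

0.305

r = (nΣuv − ΣuΣv) / √[(nΣu² − (Σu)²)(nΣv² − (Σv)²)]
Numerator: 12×11198 − 369.4×356.2 = 2795.72
Denominator: √[(144145.68 − 136456.36)(137828.64 − 126878.44)] = √[7689.32 × 10950.2] = 9176.0336
r = 2795.72 / 9176.0336 ≈ 0.305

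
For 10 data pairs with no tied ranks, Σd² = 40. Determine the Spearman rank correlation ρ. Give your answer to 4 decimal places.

0.7576

ρ = 1 − 6Σd² / [n(n²−1)] = 1 − 6×40 / (10×99)
  = 1 − 240/990 = 1 − 0.24242 ≈ 0.7576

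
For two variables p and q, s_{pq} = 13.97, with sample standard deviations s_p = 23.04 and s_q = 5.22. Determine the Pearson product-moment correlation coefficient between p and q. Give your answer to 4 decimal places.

r = Cov(p,q) / (s_p · s_q) = 13.97 / (23.04 × 5.22)
  = 13.97 / 120.2688 ≈ 0.1162

0.1162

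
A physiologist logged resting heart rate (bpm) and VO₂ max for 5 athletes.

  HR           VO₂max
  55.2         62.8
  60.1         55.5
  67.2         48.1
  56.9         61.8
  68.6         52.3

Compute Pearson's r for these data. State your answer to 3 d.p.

-0.929

n = 5, Σx = 308, Σy = 280.5, Σx² = 19118.46, Σy² = 15892.23, Σxy = 17138.63
nΣxy − ΣxΣy = 85693.15 − 86394 = -700.85
nΣx² − (Σx)² = 95592.3 − 94864 = 728.3; nΣy² − (Σy)² = 79461.15 − 78680.25 = 780.9
r = -700.85 / √(728.3 × 780.9) = -700.85 / 754.1415 ≈ -0.929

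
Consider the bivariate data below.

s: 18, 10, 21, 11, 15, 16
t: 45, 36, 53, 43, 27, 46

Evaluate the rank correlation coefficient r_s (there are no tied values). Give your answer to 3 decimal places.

Rank s: 5, 1, 6, 2, 3, 4
Rank t: 4, 2, 6, 3, 1, 5
d = rank(s) − rank(t): 1, -1, 0, -1, 2, -1; Σd² = 8
ρ = 1 − 6Σd² / [n(n²−1)] = 1 − 6×8 / (6×35) = 1 − 48/210 ≈ 0.771

0.771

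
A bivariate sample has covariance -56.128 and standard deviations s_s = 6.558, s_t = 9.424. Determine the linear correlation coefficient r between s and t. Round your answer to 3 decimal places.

-0.908

r = Cov(s,t) / (s_s · s_t) = -56.128 / (6.558 × 9.424)
  = -56.128 / 61.8026 ≈ -0.908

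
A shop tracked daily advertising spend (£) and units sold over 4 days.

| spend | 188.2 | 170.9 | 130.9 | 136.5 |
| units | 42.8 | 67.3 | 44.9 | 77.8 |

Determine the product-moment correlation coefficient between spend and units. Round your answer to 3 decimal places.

n = 4, Σx = 626.5, Σy = 232.8, Σx² = 100393.11, Σy² = 14429.98, Σxy = 36053.64
nΣxy − ΣxΣy = 144214.56 − 145849.2 = -1634.64
nΣx² − (Σx)² = 401572.44 − 392502.25 = 9070.19; nΣy² − (Σy)² = 57719.92 − 54195.84 = 3524.08
r = -1634.64 / √(9070.19 × 3524.08) = -1634.64 / 5653.6780 ≈ -0.289

-0.289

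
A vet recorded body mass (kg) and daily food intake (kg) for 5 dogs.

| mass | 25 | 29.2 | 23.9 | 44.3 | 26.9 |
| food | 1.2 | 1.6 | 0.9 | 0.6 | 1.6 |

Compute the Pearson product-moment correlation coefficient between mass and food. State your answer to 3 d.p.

n = 5, Σx = 149.3, Σy = 5.9, Σx² = 4734.95, Σy² = 7.73, Σxy = 167.85
nΣxy − ΣxΣy = 839.25 − 880.87 = -41.62
nΣx² − (Σx)² = 23674.75 − 22290.49 = 1384.26; nΣy² − (Σy)² = 38.65 − 34.81 = 3.84
r = -41.62 / √(1384.26 × 3.84) = -41.62 / 72.9079 ≈ -0.571

-0.571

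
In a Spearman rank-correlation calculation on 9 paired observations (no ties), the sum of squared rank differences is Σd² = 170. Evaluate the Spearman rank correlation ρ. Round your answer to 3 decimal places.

ρ = 1 − 6Σd² / [n(n²−1)] = 1 − 6×170 / (9×80)
  = 1 − 1020/720 = 1 − 1.4167 ≈ -0.417

-0.417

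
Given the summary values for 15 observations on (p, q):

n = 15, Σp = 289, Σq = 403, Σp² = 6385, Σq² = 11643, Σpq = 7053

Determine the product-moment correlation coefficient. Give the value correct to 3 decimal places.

r = (nΣpq − ΣpΣq) / √[(nΣp² − (Σp)²)(nΣq² − (Σq)²)]
Numerator: 15×7053 − 289×403 = -10672
Denominator: √[(95775 − 83521)(174645 − 162409)] = √[12254 × 12236] = 12244.9967
r = -10672 / 12244.9967 ≈ -0.872

-0.872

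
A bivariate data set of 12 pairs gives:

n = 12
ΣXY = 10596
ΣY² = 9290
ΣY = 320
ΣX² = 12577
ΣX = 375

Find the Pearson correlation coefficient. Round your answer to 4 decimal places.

r = (nΣXY − ΣXΣY) / √[(nΣX² − (ΣX)²)(nΣY² − (ΣY)²)]
Numerator: 12×10596 − 375×320 = 7152
Denominator: √[(150924 − 140625)(111480 − 102400)] = √[10299 × 9080] = 9670.3113
r = 7152 / 9670.3113 ≈ 0.7396

0.7396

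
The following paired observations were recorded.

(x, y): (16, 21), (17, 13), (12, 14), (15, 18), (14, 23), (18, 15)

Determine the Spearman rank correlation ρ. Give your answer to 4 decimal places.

Rank x: 4, 5, 1, 3, 2, 6
Rank y: 5, 1, 2, 4, 6, 3
d = rank(x) − rank(y): -1, 4, -1, -1, -4, 3; Σd² = 44
ρ = 1 − 6Σd² / [n(n²−1)] = 1 − 6×44 / (6×35) = 1 − 264/210 ≈ -0.2571

-0.2571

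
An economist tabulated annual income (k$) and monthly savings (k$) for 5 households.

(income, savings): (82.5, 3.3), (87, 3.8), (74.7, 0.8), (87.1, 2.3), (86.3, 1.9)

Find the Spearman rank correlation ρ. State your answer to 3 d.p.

0.500

Rank income: 2, 4, 1, 5, 3
Rank savings: 4, 5, 1, 3, 2
d = rank(income) − rank(savings): -2, -1, 0, 2, 1; Σd² = 10
ρ = 1 − 6Σd² / [n(n²−1)] = 1 − 6×10 / (5×24) = 1 − 60/120 ≈ 0.500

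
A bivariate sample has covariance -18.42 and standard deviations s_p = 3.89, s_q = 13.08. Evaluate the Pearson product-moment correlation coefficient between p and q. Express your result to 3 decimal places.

r = Cov(p,q) / (s_p · s_q) = -18.42 / (3.89 × 13.08)
  = -18.42 / 50.8812 ≈ -0.362

-0.362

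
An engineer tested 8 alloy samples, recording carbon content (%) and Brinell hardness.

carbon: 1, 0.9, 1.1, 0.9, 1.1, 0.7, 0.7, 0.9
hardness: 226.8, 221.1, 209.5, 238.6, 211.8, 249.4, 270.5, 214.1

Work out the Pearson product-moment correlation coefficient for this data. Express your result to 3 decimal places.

n = 8, Σx = 7.3, Σy = 1841.8, Σx² = 6.83, Σy² = 427212.32, Σxy = 1660.58
nΣxy − ΣxΣy = 13284.64 − 13445.14 = -160.5
nΣx² − (Σx)² = 54.64 − 53.29 = 1.35; nΣy² − (Σy)² = 3417698.56 − 3392227.24 = 25471.32
r = -160.5 / √(1.35 × 25471.32) = -160.5 / 185.4354 ≈ -0.866

-0.866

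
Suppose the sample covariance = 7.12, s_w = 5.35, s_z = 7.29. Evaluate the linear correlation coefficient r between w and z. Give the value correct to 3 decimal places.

0.183

r = Cov(w,z) / (s_w · s_z) = 7.12 / (5.35 × 7.29)
  = 7.12 / 39.0015 ≈ 0.183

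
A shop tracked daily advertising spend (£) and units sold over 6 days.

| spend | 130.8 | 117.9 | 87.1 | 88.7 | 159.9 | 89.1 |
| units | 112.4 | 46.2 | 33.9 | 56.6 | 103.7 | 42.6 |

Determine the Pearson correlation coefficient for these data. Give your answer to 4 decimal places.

0.8296

n = 6, Σx = 673.5, Σy = 395.4, Σx² = 79969.97, Σy² = 31689.42, Σxy = 48499.3
nΣxy − ΣxΣy = 290995.8 − 266301.9 = 24693.9
nΣx² − (Σx)² = 479819.82 − 453602.25 = 26217.57; nΣy² − (Σy)² = 190136.52 − 156341.16 = 33795.36
r = 24693.9 / √(26217.57 × 33795.36) = 24693.9 / 29766.2933 ≈ 0.8296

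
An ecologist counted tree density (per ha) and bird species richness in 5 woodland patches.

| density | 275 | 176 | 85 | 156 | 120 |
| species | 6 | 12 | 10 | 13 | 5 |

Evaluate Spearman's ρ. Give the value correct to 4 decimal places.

0.1000

Rank density: 5, 4, 1, 3, 2
Rank species: 2, 4, 3, 5, 1
d = rank(density) − rank(species): 3, 0, -2, -2, 1; Σd² = 18
ρ = 1 − 6Σd² / [n(n²−1)] = 1 − 6×18 / (5×24) = 1 − 108/120 ≈ 0.1000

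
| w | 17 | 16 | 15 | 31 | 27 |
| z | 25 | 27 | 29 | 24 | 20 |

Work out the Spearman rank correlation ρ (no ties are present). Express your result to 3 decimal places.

Rank w: 3, 2, 1, 5, 4
Rank z: 3, 4, 5, 2, 1
d = rank(w) − rank(z): 0, -2, -4, 3, 3; Σd² = 38
ρ = 1 − 6Σd² / [n(n²−1)] = 1 − 6×38 / (5×24) = 1 − 228/120 ≈ -0.900

-0.900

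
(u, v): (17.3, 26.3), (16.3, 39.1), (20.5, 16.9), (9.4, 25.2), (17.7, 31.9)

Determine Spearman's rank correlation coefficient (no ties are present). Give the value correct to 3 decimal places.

-0.300

Rank u: 3, 2, 5, 1, 4
Rank v: 3, 5, 1, 2, 4
d = rank(u) − rank(v): 0, -3, 4, -1, 0; Σd² = 26
ρ = 1 − 6Σd² / [n(n²−1)] = 1 − 6×26 / (5×24) = 1 − 156/120 ≈ -0.300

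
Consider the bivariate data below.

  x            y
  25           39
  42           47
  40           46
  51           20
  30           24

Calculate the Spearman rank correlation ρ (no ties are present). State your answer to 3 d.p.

Rank x: 1, 4, 3, 5, 2
Rank y: 3, 5, 4, 1, 2
d = rank(x) − rank(y): -2, -1, -1, 4, 0; Σd² = 22
ρ = 1 − 6Σd² / [n(n²−1)] = 1 − 6×22 / (5×24) = 1 − 132/120 ≈ -0.100

-0.100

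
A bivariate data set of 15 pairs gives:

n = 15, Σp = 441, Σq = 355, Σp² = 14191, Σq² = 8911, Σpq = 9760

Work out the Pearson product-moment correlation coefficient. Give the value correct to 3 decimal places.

r = (nΣpq − ΣpΣq) / √[(nΣp² − (Σp)²)(nΣq² − (Σq)²)]
Numerator: 15×9760 − 441×355 = -10155
Denominator: √[(212865 − 194481)(133665 − 126025)] = √[18384 × 7640] = 11851.3189
r = -10155 / 11851.3189 ≈ -0.857

-0.857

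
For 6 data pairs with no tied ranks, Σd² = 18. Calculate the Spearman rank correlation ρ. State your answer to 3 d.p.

0.486

ρ = 1 − 6Σd² / [n(n²−1)] = 1 − 6×18 / (6×35)
  = 1 − 108/210 = 1 − 0.5143 ≈ 0.486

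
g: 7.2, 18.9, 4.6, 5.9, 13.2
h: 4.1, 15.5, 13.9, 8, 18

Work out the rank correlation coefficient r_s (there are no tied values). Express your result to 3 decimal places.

Rank g: 3, 5, 1, 2, 4
Rank h: 1, 4, 3, 2, 5
d = rank(g) − rank(h): 2, 1, -2, 0, -1; Σd² = 10
ρ = 1 − 6Σd² / [n(n²−1)] = 1 − 6×10 / (5×24) = 1 − 60/120 ≈ 0.500

0.500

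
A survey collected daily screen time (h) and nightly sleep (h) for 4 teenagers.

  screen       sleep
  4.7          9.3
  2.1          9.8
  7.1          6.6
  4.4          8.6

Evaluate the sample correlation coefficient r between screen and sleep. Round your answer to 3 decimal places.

-0.920

n = 4, Σx = 18.3, Σy = 34.3, Σx² = 96.27, Σy² = 300.05, Σxy = 148.99
nΣxy − ΣxΣy = 595.96 − 627.69 = -31.73
nΣx² − (Σx)² = 385.08 − 334.89 = 50.19; nΣy² − (Σy)² = 1200.2 − 1176.49 = 23.71
r = -31.73 / √(50.19 × 23.71) = -31.73 / 34.4964 ≈ -0.920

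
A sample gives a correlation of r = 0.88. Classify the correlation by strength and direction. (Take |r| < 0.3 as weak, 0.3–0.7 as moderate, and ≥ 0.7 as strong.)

strong positive

r = 0.88 > 0 so the relationship is positive.
|r| = 0.88, which falls in the strong range.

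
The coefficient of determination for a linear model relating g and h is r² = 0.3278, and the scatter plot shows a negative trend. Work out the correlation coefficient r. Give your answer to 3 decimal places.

|r| = √0.3278 = 0.573
The association is negative, so r = −0.573.

-0.573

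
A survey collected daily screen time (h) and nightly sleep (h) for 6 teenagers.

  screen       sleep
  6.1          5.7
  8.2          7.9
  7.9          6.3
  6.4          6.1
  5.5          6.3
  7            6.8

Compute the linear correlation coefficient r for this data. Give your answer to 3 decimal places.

0.689

n = 6, Σx = 41.1, Σy = 39.1, Σx² = 287.07, Σy² = 257.73, Σxy = 270.61
nΣxy − ΣxΣy = 1623.66 − 1607.01 = 16.65
nΣx² − (Σx)² = 1722.42 − 1689.21 = 33.21; nΣy² − (Σy)² = 1546.38 − 1528.81 = 17.57
r = 16.65 / √(33.21 × 17.57) = 16.65 / 24.1557 ≈ 0.689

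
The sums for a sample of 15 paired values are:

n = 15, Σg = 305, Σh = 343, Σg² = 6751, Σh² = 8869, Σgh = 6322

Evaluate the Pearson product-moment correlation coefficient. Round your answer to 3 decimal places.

-0.869

r = (nΣgh − ΣgΣh) / √[(nΣg² − (Σg)²)(nΣh² − (Σh)²)]
Numerator: 15×6322 − 305×343 = -9785
Denominator: √[(101265 − 93025)(133035 − 117649)] = √[8240 × 15386] = 11259.6909
r = -9785 / 11259.6909 ≈ -0.869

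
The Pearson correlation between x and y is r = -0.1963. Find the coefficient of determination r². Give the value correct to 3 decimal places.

r² = (-0.1963)² = 0.039

0.039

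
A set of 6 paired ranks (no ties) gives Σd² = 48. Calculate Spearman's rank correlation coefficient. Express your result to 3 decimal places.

-0.371

ρ = 1 − 6Σd² / [n(n²−1)] = 1 − 6×48 / (6×35)
  = 1 − 288/210 = 1 − 1.3714 ≈ -0.371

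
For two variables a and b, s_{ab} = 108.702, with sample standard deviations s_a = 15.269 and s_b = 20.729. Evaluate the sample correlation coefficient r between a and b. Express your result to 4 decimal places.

r = Cov(a,b) / (s_a · s_b) = 108.702 / (15.269 × 20.729)
  = 108.702 / 316.5111 ≈ 0.3434

0.3434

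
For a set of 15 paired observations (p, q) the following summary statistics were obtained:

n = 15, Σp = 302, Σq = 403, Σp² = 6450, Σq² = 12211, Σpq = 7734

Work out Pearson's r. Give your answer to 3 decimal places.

r = (nΣpq − ΣpΣq) / √[(nΣp² − (Σp)²)(nΣq² − (Σq)²)]
Numerator: 15×7734 − 302×403 = -5696
Denominator: √[(96750 − 91204)(183165 − 162409)] = √[5546 × 20756] = 10729.0622
r = -5696 / 10729.0622 ≈ -0.531

-0.531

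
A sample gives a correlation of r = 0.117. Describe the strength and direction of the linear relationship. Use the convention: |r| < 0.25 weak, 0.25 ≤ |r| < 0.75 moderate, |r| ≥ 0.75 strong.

weak positive

r = 0.117 > 0 so the relationship is positive.
|r| = 0.117, which falls in the weak range.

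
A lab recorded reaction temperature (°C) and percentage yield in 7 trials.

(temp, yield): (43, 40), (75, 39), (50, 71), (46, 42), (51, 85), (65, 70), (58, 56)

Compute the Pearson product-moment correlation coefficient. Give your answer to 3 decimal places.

-0.063

n = 7, Σx = 388, Σy = 403, Σx² = 22280, Σy² = 25187, Σxy = 22260
nΣxy − ΣxΣy = 155820 − 156364 = -544
nΣx² − (Σx)² = 155960 − 150544 = 5416; nΣy² − (Σy)² = 176309 − 162409 = 13900
r = -544 / √(5416 × 13900) = -544 / 8676.5431 ≈ -0.063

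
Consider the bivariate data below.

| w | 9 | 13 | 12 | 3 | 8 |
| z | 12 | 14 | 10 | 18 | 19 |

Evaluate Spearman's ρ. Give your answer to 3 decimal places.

-0.600

Rank w: 3, 5, 4, 1, 2
Rank z: 2, 3, 1, 4, 5
d = rank(w) − rank(z): 1, 2, 3, -3, -3; Σd² = 32
ρ = 1 − 6Σd² / [n(n²−1)] = 1 − 6×32 / (5×24) = 1 − 192/120 ≈ -0.600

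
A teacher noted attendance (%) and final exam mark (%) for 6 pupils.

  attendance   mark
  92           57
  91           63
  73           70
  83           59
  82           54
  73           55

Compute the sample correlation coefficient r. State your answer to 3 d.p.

-0.195

n = 6, Σx = 494, Σy = 358, Σx² = 41016, Σy² = 21540, Σxy = 29427
nΣxy − ΣxΣy = 176562 − 176852 = -290
nΣx² − (Σx)² = 246096 − 244036 = 2060; nΣy² − (Σy)² = 129240 − 128164 = 1076
r = -290 / √(2060 × 1076) = -290 / 1488.8116 ≈ -0.195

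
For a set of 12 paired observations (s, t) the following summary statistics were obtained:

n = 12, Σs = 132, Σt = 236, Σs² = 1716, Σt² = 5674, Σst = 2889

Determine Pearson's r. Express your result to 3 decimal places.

0.561

r = (nΣst − ΣsΣt) / √[(nΣs² − (Σs)²)(nΣt² − (Σt)²)]
Numerator: 12×2889 − 132×236 = 3516
Denominator: √[(20592 − 17424)(68088 − 55696)] = √[3168 × 12392] = 6265.6090
r = 3516 / 6265.6090 ≈ 0.561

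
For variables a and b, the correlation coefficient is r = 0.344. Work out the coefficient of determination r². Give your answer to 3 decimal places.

r² = (0.344)² = 0.118

0.118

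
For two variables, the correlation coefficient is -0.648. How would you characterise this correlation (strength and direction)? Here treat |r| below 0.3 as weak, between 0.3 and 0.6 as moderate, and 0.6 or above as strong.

r = -0.648 < 0 so the relationship is negative.
|r| = 0.648, which falls in the strong range.

strong negative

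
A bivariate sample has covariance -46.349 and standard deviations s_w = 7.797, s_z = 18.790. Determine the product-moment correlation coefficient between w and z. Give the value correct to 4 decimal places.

-0.3164

r = Cov(w,z) / (s_w · s_z) = -46.349 / (7.797 × 18.790)
  = -46.349 / 146.5056 ≈ -0.3164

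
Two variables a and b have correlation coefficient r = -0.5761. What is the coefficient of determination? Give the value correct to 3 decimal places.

0.332

r² = (-0.5761)² = 0.332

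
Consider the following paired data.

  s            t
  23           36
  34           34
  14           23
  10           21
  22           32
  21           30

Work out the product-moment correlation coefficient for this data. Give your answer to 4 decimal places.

n = 6, Σs = 124, Σt = 176, Σs² = 2906, Σt² = 5346, Σst = 3850
nΣst − ΣsΣt = 23100 − 21824 = 1276
nΣs² − (Σs)² = 17436 − 15376 = 2060; nΣt² − (Σt)² = 32076 − 30976 = 1100
r = 1276 / √(2060 × 1100) = 1276 / 1505.3239 ≈ 0.8477

0.8477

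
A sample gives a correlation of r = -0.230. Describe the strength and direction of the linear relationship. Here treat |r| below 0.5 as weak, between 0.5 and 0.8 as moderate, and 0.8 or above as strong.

r = -0.230 < 0 so the relationship is negative.
|r| = 0.230, which falls in the weak range.

weak negative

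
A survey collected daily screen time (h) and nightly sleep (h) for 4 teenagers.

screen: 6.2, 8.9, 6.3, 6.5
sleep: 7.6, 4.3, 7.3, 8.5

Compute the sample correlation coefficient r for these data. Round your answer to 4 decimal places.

-0.9329

n = 4, Σx = 27.9, Σy = 27.7, Σx² = 199.59, Σy² = 201.79, Σxy = 186.63
nΣxy − ΣxΣy = 746.52 − 772.83 = -26.31
nΣx² − (Σx)² = 798.36 − 778.41 = 19.95; nΣy² − (Σy)² = 807.16 − 767.29 = 39.87
r = -26.31 / √(19.95 × 39.87) = -26.31 / 28.2030 ≈ -0.9329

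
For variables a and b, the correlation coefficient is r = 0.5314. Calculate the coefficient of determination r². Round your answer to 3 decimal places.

r² = (0.5314)² = 0.282

0.282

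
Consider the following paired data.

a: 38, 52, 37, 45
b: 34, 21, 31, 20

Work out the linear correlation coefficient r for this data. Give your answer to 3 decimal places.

-0.861

n = 4, Σa = 172, Σb = 106, Σa² = 7542, Σb² = 2958, Σab = 4431
nΣab − ΣaΣb = 17724 − 18232 = -508
nΣa² − (Σa)² = 30168 − 29584 = 584; nΣb² − (Σb)² = 11832 − 11236 = 596
r = -508 / √(584 × 596) = -508 / 589.9695 ≈ -0.861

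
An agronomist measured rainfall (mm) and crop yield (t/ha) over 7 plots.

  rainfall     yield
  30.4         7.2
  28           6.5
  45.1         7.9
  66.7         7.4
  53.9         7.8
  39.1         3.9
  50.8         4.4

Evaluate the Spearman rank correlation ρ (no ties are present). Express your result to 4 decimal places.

Rank rainfall: 2, 1, 4, 7, 6, 3, 5
Rank yield: 4, 3, 7, 5, 6, 1, 2
d = rank(rainfall) − rank(yield): -2, -2, -3, 2, 0, 2, 3; Σd² = 34
ρ = 1 − 6Σd² / [n(n²−1)] = 1 − 6×34 / (7×48) = 1 − 204/336 ≈ 0.3929

0.3929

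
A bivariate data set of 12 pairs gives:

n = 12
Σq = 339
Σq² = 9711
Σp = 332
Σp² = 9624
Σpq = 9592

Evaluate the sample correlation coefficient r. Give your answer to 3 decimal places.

r = (nΣpq − ΣpΣq) / √[(nΣp² − (Σp)²)(nΣq² − (Σq)²)]
Numerator: 12×9592 − 332×339 = 2556
Denominator: √[(115488 − 110224)(116532 − 114921)] = √[5264 × 1611] = 2912.0962
r = 2556 / 2912.0962 ≈ 0.878

0.878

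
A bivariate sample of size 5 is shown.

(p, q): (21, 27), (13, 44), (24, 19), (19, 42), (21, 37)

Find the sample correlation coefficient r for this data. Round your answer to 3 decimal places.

n = 5, Σp = 98, Σq = 169, Σp² = 1988, Σq² = 6159, Σpq = 3170
nΣpq − ΣpΣq = 15850 − 16562 = -712
nΣp² − (Σp)² = 9940 − 9604 = 336; nΣq² − (Σq)² = 30795 − 28561 = 2234
r = -712 / √(336 × 2234) = -712 / 866.3856 ≈ -0.822

-0.822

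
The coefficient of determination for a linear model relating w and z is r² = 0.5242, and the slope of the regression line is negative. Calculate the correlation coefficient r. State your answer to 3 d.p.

|r| = √0.5242 = 0.724
The association is negative, so r = −0.724.

-0.724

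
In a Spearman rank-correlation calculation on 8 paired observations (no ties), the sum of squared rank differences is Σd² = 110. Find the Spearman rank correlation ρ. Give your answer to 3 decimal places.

-0.310

ρ = 1 − 6Σd² / [n(n²−1)] = 1 − 6×110 / (8×63)
  = 1 − 660/504 = 1 − 1.3095 ≈ -0.310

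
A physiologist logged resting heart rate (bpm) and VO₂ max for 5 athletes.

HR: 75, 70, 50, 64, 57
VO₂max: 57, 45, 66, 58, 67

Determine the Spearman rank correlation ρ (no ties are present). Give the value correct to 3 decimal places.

Rank HR: 5, 4, 1, 3, 2
Rank VO₂max: 2, 1, 4, 3, 5
d = rank(HR) − rank(VO₂max): 3, 3, -3, 0, -3; Σd² = 36
ρ = 1 − 6Σd² / [n(n²−1)] = 1 − 6×36 / (5×24) = 1 − 216/120 ≈ -0.800

-0.800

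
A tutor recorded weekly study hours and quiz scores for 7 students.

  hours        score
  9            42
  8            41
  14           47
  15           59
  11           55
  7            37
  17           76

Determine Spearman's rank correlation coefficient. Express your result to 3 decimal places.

Rank hours: 3, 2, 5, 6, 4, 1, 7
Rank score: 3, 2, 4, 6, 5, 1, 7
d = rank(hours) − rank(score): 0, 0, 1, 0, -1, 0, 0; Σd² = 2
ρ = 1 − 6Σd² / [n(n²−1)] = 1 − 6×2 / (7×48) = 1 − 12/336 ≈ 0.964

0.964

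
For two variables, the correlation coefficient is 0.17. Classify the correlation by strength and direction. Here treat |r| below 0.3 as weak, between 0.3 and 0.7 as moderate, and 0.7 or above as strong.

weak positive

r = 0.17 > 0 so the relationship is positive.
|r| = 0.17, which falls in the weak range.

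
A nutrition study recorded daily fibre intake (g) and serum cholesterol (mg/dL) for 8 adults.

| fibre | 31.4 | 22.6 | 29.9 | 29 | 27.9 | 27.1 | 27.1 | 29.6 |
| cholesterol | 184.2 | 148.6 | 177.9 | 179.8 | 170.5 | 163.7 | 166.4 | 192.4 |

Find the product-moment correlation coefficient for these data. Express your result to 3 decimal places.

0.912

n = 8, Σx = 224.6, Σy = 1383.5, Σx² = 6355.12, Σy² = 240562.71, Σxy = 39073.35
nΣxy − ΣxΣy = 312586.8 − 310734.1 = 1852.7
nΣx² − (Σx)² = 50840.96 − 50445.16 = 395.8; nΣy² − (Σy)² = 1924501.68 − 1914072.25 = 10429.43
r = 1852.7 / √(395.8 × 10429.43) = 1852.7 / 2031.7402 ≈ 0.912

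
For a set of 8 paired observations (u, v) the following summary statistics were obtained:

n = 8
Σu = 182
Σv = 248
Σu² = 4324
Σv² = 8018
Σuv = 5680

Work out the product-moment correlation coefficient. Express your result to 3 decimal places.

0.154

r = (nΣuv − ΣuΣv) / √[(nΣu² − (Σu)²)(nΣv² − (Σv)²)]
Numerator: 8×5680 − 182×248 = 304
Denominator: √[(34592 − 33124)(64144 − 61504)] = √[1468 × 2640] = 1968.6340
r = 304 / 1968.6340 ≈ 0.154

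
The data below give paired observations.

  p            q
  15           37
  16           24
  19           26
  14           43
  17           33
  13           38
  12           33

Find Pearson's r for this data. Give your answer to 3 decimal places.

n = 7, Σp = 106, Σq = 234, Σp² = 1640, Σq² = 8092, Σpq = 3486
nΣpq − ΣpΣq = 24402 − 24804 = -402
nΣp² − (Σp)² = 11480 − 11236 = 244; nΣq² − (Σq)² = 56644 − 54756 = 1888
r = -402 / √(244 × 1888) = -402 / 678.7282 ≈ -0.592

-0.592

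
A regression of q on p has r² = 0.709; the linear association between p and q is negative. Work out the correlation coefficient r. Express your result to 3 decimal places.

-0.842

|r| = √0.709 = 0.842
The association is negative, so r = −0.842.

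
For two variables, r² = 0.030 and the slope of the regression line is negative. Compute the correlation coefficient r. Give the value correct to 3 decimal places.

-0.173

|r| = √0.030 = 0.173
The association is negative, so r = −0.173.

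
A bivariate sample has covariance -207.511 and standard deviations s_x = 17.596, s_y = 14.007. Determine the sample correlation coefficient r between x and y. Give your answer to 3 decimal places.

r = Cov(x,y) / (s_x · s_y) = -207.511 / (17.596 × 14.007)
  = -207.511 / 246.4672 ≈ -0.842

-0.842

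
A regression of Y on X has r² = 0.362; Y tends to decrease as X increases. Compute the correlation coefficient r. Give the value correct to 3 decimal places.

|r| = √0.362 = 0.602
The association is negative, so r = −0.602.

-0.602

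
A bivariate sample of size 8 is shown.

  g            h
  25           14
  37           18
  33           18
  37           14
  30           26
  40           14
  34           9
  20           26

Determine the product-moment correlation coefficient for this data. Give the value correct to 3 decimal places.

-0.544

n = 8, Σg = 256, Σh = 139, Σg² = 8508, Σh² = 2669, Σgh = 4294
nΣgh − ΣgΣh = 34352 − 35584 = -1232
nΣg² − (Σg)² = 68064 − 65536 = 2528; nΣh² − (Σh)² = 21352 − 19321 = 2031
r = -1232 / √(2528 × 2031) = -1232 / 2265.9144 ≈ -0.544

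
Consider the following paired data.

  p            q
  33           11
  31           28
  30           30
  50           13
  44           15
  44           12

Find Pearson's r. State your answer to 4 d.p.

n = 6, Σp = 232, Σq = 109, Σp² = 9322, Σq² = 2343, Σpq = 3969
nΣpq − ΣpΣq = 23814 − 25288 = -1474
nΣp² − (Σp)² = 55932 − 53824 = 2108; nΣq² − (Σq)² = 14058 − 11881 = 2177
r = -1474 / √(2108 × 2177) = -1474 / 2142.2222 ≈ -0.6881

-0.6881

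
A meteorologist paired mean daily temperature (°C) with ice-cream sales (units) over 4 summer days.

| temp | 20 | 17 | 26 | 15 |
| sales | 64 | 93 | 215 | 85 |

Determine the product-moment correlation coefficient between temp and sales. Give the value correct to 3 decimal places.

0.829

n = 4, Σx = 78, Σy = 457, Σx² = 1590, Σy² = 66195, Σxy = 9726
nΣxy − ΣxΣy = 38904 − 35646 = 3258
nΣx² − (Σx)² = 6360 − 6084 = 276; nΣy² − (Σy)² = 264780 − 208849 = 55931
r = 3258 / √(276 × 55931) = 3258 / 3928.9892 ≈ 0.829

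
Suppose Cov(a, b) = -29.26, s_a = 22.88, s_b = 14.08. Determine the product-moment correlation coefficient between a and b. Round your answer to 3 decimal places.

-0.091

r = Cov(a,b) / (s_a · s_b) = -29.26 / (22.88 × 14.08)
  = -29.26 / 322.1504 ≈ -0.091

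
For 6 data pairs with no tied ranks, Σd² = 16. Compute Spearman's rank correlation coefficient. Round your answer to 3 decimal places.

ρ = 1 − 6Σd² / [n(n²−1)] = 1 − 6×16 / (6×35)
  = 1 − 96/210 = 1 − 0.4571 ≈ 0.543

0.543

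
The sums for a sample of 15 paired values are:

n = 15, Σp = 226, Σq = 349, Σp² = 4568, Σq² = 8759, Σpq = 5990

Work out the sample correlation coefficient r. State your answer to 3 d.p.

0.849

r = (nΣpq − ΣpΣq) / √[(nΣp² − (Σp)²)(nΣq² − (Σq)²)]
Numerator: 15×5990 − 226×349 = 10976
Denominator: √[(68520 − 51076)(131385 − 121801)] = √[17444 × 9584] = 12929.9380
r = 10976 / 12929.9380 ≈ 0.849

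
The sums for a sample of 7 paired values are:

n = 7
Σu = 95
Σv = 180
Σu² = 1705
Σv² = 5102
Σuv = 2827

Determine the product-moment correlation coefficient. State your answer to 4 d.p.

r = (nΣuv − ΣuΣv) / √[(nΣu² − (Σu)²)(nΣv² − (Σv)²)]
Numerator: 7×2827 − 95×180 = 2689
Denominator: √[(11935 − 9025)(35714 − 32400)] = √[2910 × 3314] = 3105.4372
r = 2689 / 3105.4372 ≈ 0.8659

0.8659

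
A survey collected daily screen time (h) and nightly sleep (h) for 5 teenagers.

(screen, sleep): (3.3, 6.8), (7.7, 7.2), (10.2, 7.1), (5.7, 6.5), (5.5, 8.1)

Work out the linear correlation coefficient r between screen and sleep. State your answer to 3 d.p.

n = 5, Σx = 32.4, Σy = 35.7, Σx² = 236.96, Σy² = 256.35, Σxy = 231.9
nΣxy − ΣxΣy = 1159.5 − 1156.68 = 2.82
nΣx² − (Σx)² = 1184.8 − 1049.76 = 135.04; nΣy² − (Σy)² = 1281.75 − 1274.49 = 7.26
r = 2.82 / √(135.04 × 7.26) = 2.82 / 31.3112 ≈ 0.090

0.090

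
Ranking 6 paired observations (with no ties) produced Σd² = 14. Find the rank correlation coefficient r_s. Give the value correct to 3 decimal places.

0.600

ρ = 1 − 6Σd² / [n(n²−1)] = 1 − 6×14 / (6×35)
  = 1 − 84/210 = 1 − 0.4000 ≈ 0.600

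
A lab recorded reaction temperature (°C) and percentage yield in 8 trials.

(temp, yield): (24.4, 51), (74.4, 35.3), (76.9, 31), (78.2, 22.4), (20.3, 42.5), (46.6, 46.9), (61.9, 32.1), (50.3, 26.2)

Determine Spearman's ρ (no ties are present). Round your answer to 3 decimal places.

-0.762

Rank temp: 2, 6, 7, 8, 1, 3, 5, 4
Rank yield: 8, 5, 3, 1, 6, 7, 4, 2
d = rank(temp) − rank(yield): -6, 1, 4, 7, -5, -4, 1, 2; Σd² = 148
ρ = 1 − 6Σd² / [n(n²−1)] = 1 − 6×148 / (8×63) = 1 − 888/504 ≈ -0.762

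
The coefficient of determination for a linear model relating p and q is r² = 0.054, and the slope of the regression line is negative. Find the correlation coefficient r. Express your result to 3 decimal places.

-0.232

|r| = √0.054 = 0.232
The association is negative, so r = −0.232.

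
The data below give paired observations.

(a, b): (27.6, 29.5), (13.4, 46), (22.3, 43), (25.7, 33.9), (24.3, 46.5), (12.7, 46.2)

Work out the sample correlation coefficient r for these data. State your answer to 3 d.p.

-0.723

n = 6, Σa = 126, Σb = 245.1, Σa² = 2850.88, Σb² = 10281.15, Σab = 4977.42
nΣab − ΣaΣb = 29864.52 − 30882.6 = -1018.08
nΣa² − (Σa)² = 17105.28 − 15876 = 1229.28; nΣb² − (Σb)² = 61686.9 − 60074.01 = 1612.89
r = -1018.08 / √(1229.28 × 1612.89) = -1018.08 / 1408.0815 ≈ -0.723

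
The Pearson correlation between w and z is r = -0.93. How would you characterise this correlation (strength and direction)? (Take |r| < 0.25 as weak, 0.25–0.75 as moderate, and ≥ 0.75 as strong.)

strong negative

r = -0.93 < 0 so the relationship is negative.
|r| = 0.93, which falls in the strong range.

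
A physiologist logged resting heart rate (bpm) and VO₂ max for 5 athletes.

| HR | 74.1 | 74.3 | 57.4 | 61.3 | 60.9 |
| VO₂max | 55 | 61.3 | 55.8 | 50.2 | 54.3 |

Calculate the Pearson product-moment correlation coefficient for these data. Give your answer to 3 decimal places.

0.567

n = 5, Σx = 328, Σy = 276.6, Σx² = 21772.56, Σy² = 15364.86, Σxy = 18217.14
nΣxy − ΣxΣy = 91085.7 − 90724.8 = 360.9
nΣx² − (Σx)² = 108862.8 − 107584 = 1278.8; nΣy² − (Σy)² = 76824.3 − 76507.56 = 316.74
r = 360.9 / √(1278.8 × 316.74) = 360.9 / 636.4331 ≈ 0.567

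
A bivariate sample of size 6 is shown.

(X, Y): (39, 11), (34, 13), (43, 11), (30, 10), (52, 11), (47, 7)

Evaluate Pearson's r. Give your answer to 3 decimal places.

n = 6, ΣX = 245, ΣY = 63, ΣX² = 10339, ΣY² = 681, ΣXY = 2545
nΣXY − ΣXΣY = 15270 − 15435 = -165
nΣX² − (ΣX)² = 62034 − 60025 = 2009; nΣY² − (ΣY)² = 4086 − 3969 = 117
r = -165 / √(2009 × 117) = -165 / 484.8226 ≈ -0.340

-0.340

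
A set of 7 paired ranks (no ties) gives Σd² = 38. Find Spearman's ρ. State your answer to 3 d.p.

0.321

ρ = 1 − 6Σd² / [n(n²−1)] = 1 − 6×38 / (7×48)
  = 1 − 228/336 = 1 − 0.6786 ≈ 0.321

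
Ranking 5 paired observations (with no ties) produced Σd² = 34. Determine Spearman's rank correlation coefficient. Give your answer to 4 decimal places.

ρ = 1 − 6Σd² / [n(n²−1)] = 1 − 6×34 / (5×24)
  = 1 − 204/120 = 1 − 1.70000 ≈ -0.7000

-0.7000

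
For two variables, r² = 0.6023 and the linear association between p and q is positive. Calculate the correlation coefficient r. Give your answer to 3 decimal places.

|r| = √0.6023 = 0.776
The association is positive, so r = 0.776.

0.776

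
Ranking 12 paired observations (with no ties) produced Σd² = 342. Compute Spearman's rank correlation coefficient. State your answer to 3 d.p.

ρ = 1 − 6Σd² / [n(n²−1)] = 1 − 6×342 / (12×143)
  = 1 − 2052/1716 = 1 − 1.1958 ≈ -0.196

-0.196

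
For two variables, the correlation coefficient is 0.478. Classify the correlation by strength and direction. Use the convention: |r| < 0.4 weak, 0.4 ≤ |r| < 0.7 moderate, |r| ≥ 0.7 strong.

moderate positive

r = 0.478 > 0 so the relationship is positive.
|r| = 0.478, which falls in the moderate range.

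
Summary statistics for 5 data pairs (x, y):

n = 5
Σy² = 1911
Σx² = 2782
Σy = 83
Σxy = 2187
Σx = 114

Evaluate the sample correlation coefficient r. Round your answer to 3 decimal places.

r = (nΣxy − ΣxΣy) / √[(nΣx² − (Σx)²)(nΣy² − (Σy)²)]
Numerator: 5×2187 − 114×83 = 1473
Denominator: √[(13910 − 12996)(9555 − 6889)] = √[914 × 2666] = 1561.0010
r = 1473 / 1561.0010 ≈ 0.944

0.944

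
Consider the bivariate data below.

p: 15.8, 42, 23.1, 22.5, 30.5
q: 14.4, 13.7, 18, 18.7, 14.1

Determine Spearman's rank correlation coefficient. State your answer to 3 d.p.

-0.700

Rank p: 1, 5, 3, 2, 4
Rank q: 3, 1, 4, 5, 2
d = rank(p) − rank(q): -2, 4, -1, -3, 2; Σd² = 34
ρ = 1 − 6Σd² / [n(n²−1)] = 1 − 6×34 / (5×24) = 1 − 204/120 ≈ -0.700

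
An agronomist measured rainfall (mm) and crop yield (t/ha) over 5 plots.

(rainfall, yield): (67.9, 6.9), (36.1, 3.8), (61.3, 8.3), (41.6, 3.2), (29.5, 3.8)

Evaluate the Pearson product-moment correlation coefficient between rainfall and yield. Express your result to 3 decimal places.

0.872

n = 5, Σx = 236.4, Σy = 26, Σx² = 12272.12, Σy² = 155.62, Σxy = 1359.7
nΣxy − ΣxΣy = 6798.5 − 6146.4 = 652.1
nΣx² − (Σx)² = 61360.6 − 55884.96 = 5475.64; nΣy² − (Σy)² = 778.1 − 676 = 102.1
r = 652.1 / √(5475.64 × 102.1) = 652.1 / 747.7051 ≈ 0.872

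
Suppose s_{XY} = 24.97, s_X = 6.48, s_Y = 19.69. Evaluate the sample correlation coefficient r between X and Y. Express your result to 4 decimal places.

0.1957

r = Cov(X,Y) / (s_X · s_Y) = 24.97 / (6.48 × 19.69)
  = 24.97 / 127.5912 ≈ 0.1957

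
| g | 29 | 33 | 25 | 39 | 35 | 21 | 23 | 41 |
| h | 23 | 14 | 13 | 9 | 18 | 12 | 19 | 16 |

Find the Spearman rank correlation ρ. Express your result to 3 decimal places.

Rank g: 4, 5, 3, 7, 6, 1, 2, 8
Rank h: 8, 4, 3, 1, 6, 2, 7, 5
d = rank(g) − rank(h): -4, 1, 0, 6, 0, -1, -5, 3; Σd² = 88
ρ = 1 − 6Σd² / [n(n²−1)] = 1 − 6×88 / (8×63) = 1 − 528/504 ≈ -0.048

-0.048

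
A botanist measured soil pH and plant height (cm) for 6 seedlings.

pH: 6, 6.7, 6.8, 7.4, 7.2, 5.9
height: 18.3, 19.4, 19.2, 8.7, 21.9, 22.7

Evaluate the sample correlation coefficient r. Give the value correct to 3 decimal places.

-0.542

n = 6, Σx = 40, Σy = 110.2, Σx² = 268.54, Σy² = 2150.48, Σxy = 726.33
nΣxy − ΣxΣy = 4357.98 − 4408 = -50.02
nΣx² − (Σx)² = 1611.24 − 1600 = 11.24; nΣy² − (Σy)² = 12902.88 − 12144.04 = 758.84
r = -50.02 / √(11.24 × 758.84) = -50.02 / 92.3545 ≈ -0.542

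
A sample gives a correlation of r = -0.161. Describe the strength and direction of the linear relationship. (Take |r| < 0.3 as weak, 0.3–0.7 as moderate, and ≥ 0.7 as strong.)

r = -0.161 < 0 so the relationship is negative.
|r| = 0.161, which falls in the weak range.

weak negative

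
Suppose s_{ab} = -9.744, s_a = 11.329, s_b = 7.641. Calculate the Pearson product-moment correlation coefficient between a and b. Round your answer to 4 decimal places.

r = Cov(a,b) / (s_a · s_b) = -9.744 / (11.329 × 7.641)
  = -9.744 / 86.5649 ≈ -0.1126

-0.1126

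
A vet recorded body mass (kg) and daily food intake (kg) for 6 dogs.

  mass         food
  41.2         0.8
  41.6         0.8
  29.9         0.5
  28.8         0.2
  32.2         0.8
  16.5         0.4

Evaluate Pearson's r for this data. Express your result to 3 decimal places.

0.703

n = 6, Σx = 190.2, Σy = 3.5, Σx² = 6460.54, Σy² = 2.37, Σxy = 119.31
nΣxy − ΣxΣy = 715.86 − 665.7 = 50.16
nΣx² − (Σx)² = 38763.24 − 36176.04 = 2587.2; nΣy² − (Σy)² = 14.22 − 12.25 = 1.97
r = 50.16 / √(2587.2 × 1.97) = 50.16 / 71.3918 ≈ 0.703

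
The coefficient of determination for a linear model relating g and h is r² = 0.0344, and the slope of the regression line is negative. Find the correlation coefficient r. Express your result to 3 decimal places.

|r| = √0.0344 = 0.185
The association is negative, so r = −0.185.

-0.185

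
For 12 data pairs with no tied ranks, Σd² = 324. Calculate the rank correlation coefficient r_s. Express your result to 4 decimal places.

ρ = 1 − 6Σd² / [n(n²−1)] = 1 − 6×324 / (12×143)
  = 1 − 1944/1716 = 1 − 1.13287 ≈ -0.1329

-0.1329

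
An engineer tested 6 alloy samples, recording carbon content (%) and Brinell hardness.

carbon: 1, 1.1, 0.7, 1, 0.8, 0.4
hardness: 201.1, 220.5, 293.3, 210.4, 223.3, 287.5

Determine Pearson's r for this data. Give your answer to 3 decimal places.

n = 6, Σx = 5, Σy = 1436.1, Σx² = 4.5, Σy² = 351873.65, Σxy = 1153
nΣxy − ΣxΣy = 6918 − 7180.5 = -262.5
nΣx² − (Σx)² = 27 − 25 = 2; nΣy² − (Σy)² = 2111241.9 − 2062383.21 = 48858.69
r = -262.5 / √(2 × 48858.69) = -262.5 / 312.5978 ≈ -0.840

-0.840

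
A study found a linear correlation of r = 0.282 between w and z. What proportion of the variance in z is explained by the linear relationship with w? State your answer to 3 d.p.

r² = (0.282)² = 0.080

0.080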